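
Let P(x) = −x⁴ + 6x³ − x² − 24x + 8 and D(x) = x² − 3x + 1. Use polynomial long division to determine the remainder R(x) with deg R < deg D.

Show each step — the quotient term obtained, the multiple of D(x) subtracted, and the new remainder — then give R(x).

R(x) = −1

Step 1: lead(−x⁴ + 6x³ − x² − 24x + 8) ÷ lead(D) = −x⁴ ÷ x² = −x². Subtract (−x²)·D = −x⁴ + 3x³ − x². Remainder: 3x³ − 24x + 8.
Step 2: lead(3x³ − 24x + 8) ÷ lead(D) = 3x³ ÷ x² = 3x. Subtract (3x)·D = 3x³ − 9x² + 3x. Remainder: 9x² − 27x + 8.
Step 3: lead(9x² − 27x + 8) ÷ lead(D) = 9x² ÷ x² = 9. Subtract (9)·D = 9x² − 27x + 9. Remainder: −1.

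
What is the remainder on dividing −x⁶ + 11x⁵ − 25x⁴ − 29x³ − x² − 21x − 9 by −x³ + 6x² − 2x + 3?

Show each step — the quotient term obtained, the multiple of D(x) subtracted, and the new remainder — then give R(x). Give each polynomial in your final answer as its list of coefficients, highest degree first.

Step 1: lead(−x⁶ + 11x⁵ − 25x⁴ − 29x³ − x² − 21x − 9) ÷ lead(D) = −x⁶ ÷ −x³ = x³. Subtract (x³)·D = −x⁶ + 6x⁵ − 2x⁴ + 3x³. Remainder: 5x⁵ − 23x⁴ − 32x³ − x² − 21x − 9.
Step 2: lead(5x⁵ − 23x⁴ − 32x³ − x² − 21x − 9) ÷ lead(D) = 5x⁵ ÷ −x³ = −5x². Subtract (−5x²)·D = 5x⁵ − 30x⁴ + 10x³ − 15x². Remainder: 7x⁴ − 42x³ + 14x² − 21x − 9.
Step 3: lead(7x⁴ − 42x³ + 14x² − 21x − 9) ÷ lead(D) = 7x⁴ ÷ −x³ = −7x. Subtract (−7x)·D = 7x⁴ − 42x³ + 14x² − 21x. Remainder: −9.

R = [-9]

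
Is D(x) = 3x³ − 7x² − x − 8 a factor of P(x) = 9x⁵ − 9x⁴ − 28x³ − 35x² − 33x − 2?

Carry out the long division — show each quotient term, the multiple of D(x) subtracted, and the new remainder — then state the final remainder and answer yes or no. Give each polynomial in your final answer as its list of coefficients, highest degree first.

R = [6], so D(x) is not a factor of P(x). no

Step 1: lead(9x⁵ − 9x⁴ − 28x³ − 35x² − 33x − 2) ÷ lead(D) = 9x⁵ ÷ 3x³ = 3x². Subtract (3x²)·D = 9x⁵ − 21x⁴ − 3x³ − 24x². Remainder: 12x⁴ − 25x³ − 11x² − 33x − 2.
Step 2: lead(12x⁴ − 25x³ − 11x² − 33x − 2) ÷ lead(D) = 12x⁴ ÷ 3x³ = 4x. Subtract (4x)·D = 12x⁴ − 28x³ − 4x² − 32x. Remainder: 3x³ − 7x² − x − 2.
Step 3: lead(3x³ − 7x² − x − 2) ÷ lead(D) = 3x³ ÷ 3x³ = 1. Subtract (1)·D = 3x³ − 7x² − x − 8. Remainder: 6.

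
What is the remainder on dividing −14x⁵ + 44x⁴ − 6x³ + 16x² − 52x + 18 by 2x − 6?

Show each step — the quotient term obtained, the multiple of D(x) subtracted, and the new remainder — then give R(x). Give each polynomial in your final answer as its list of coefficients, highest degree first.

Step 1: lead(−14x⁵ + 44x⁴ − 6x³ + 16x² − 52x + 18) ÷ lead(D) = −14x⁵ ÷ 2x = −7x⁴. Subtract (−7x⁴)·D = −14x⁵ + 42x⁴. Remainder: 2x⁴ − 6x³ + 16x² − 52x + 18.
Step 2: lead(2x⁴ − 6x³ + 16x² − 52x + 18) ÷ lead(D) = 2x⁴ ÷ 2x = x³. Subtract (x³)·D = 2x⁴ − 6x³. Remainder: 16x² − 52x + 18.
Step 3: lead(16x² − 52x + 18) ÷ lead(D) = 16x² ÷ 2x = 8x. Subtract (8x)·D = 16x² − 48x. Remainder: −4x + 18.
Step 4: lead(−4x + 18) ÷ lead(D) = −4x ÷ 2x = −2. Subtract (−2)·D = −4x + 12. Remainder: 6.

R = [6]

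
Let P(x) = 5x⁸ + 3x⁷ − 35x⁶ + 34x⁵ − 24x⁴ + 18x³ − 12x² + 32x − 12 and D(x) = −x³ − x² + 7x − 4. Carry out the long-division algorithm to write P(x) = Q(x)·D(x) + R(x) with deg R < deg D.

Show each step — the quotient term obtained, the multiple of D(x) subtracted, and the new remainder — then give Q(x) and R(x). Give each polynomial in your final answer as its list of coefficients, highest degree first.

Q = [-5, 2, -2, 2, 0, 4]; R = [4, 4]

Step 1: lead(5x⁸ + 3x⁷ − 35x⁶ + 34x⁵ − 24x⁴ + 18x³ − 12x² + 32x − 12) ÷ lead(D) = 5x⁸ ÷ −x³ = −5x⁵. Subtract (−5x⁵)·D = 5x⁸ + 5x⁷ − 35x⁶ + 20x⁵. Remainder: −2x⁷ + 14x⁵ − 24x⁴ + 18x³ − 12x² + 32x − 12.
Step 2: lead(−2x⁷ + 14x⁵ − 24x⁴ + 18x³ − 12x² + 32x − 12) ÷ lead(D) = −2x⁷ ÷ −x³ = 2x⁴. Subtract (2x⁴)·D = −2x⁷ − 2x⁶ + 14x⁵ − 8x⁴. Remainder: 2x⁶ − 16x⁴ + 18x³ − 12x² + 32x − 12.
Step 3: lead(2x⁶ − 16x⁴ + 18x³ − 12x² + 32x − 12) ÷ lead(D) = 2x⁶ ÷ −x³ = −2x³. Subtract (−2x³)·D = 2x⁶ + 2x⁵ − 14x⁴ + 8x³. Remainder: −2x⁵ − 2x⁴ + 10x³ − 12x² + 32x − 12.
Step 4: lead(−2x⁵ − 2x⁴ + 10x³ − 12x² + 32x − 12) ÷ lead(D) = −2x⁵ ÷ −x³ = 2x². Subtract (2x²)·D = −2x⁵ − 2x⁴ + 14x³ − 8x². Remainder: −4x³ − 4x² + 32x − 12.
Step 5: lead(−4x³ − 4x² + 32x − 12) ÷ lead(D) = −4x³ ÷ −x³ = 4. Subtract (4)·D = −4x³ − 4x² + 28x − 16. Remainder: 4x + 4.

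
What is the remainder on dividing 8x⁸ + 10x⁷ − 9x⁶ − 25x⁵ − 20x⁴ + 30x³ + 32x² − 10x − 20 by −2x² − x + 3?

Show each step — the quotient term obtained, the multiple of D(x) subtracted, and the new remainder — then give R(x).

Step 1: lead(8x⁸ + 10x⁷ − 9x⁶ − 25x⁵ − 20x⁴ + 30x³ + 32x² − 10x − 20) ÷ lead(D) = 8x⁸ ÷ −2x² = −4x⁶. Subtract (−4x⁶)·D = 8x⁸ + 4x⁷ − 12x⁶. Remainder: 6x⁷ + 3x⁶ − 25x⁵ − 20x⁴ + 30x³ + 32x² − 10x − 20.
Step 2: lead(6x⁷ + 3x⁶ − 25x⁵ − 20x⁴ + 30x³ + 32x² − 10x − 20) ÷ lead(D) = 6x⁷ ÷ −2x² = −3x⁵. Subtract (−3x⁵)·D = 6x⁷ + 3x⁶ − 9x⁵. Remainder: −16x⁵ − 20x⁴ + 30x³ + 32x² − 10x − 20.
Step 3: lead(−16x⁵ − 20x⁴ + 30x³ + 32x² − 10x − 20) ÷ lead(D) = −16x⁵ ÷ −2x² = 8x³. Subtract (8x³)·D = −16x⁵ − 8x⁴ + 24x³. Remainder: −12x⁴ + 6x³ + 32x² − 10x − 20.
Step 4: lead(−12x⁴ + 6x³ + 32x² − 10x − 20) ÷ lead(D) = −12x⁴ ÷ −2x² = 6x². Subtract (6x²)·D = −12x⁴ − 6x³ + 18x². Remainder: 12x³ + 14x² − 10x − 20.
Step 5: lead(12x³ + 14x² − 10x − 20) ÷ lead(D) = 12x³ ÷ −2x² = −6x. Subtract (−6x)·D = 12x³ + 6x² − 18x. Remainder: 8x² + 8x − 20.
Step 6: lead(8x² + 8x − 20) ÷ lead(D) = 8x² ÷ −2x² = −4. Subtract (−4)·D = 8x² + 4x − 12. Remainder: 4x − 8.

R(x) = 4x − 8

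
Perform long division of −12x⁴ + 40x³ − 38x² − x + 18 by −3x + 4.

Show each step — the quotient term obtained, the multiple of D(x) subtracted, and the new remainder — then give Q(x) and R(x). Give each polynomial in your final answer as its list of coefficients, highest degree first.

Step 1: lead(−12x⁴ + 40x³ − 38x² − x + 18) ÷ lead(D) = −12x⁴ ÷ −3x = 4x³. Subtract (4x³)·D = −12x⁴ + 16x³. Remainder: 24x³ − 38x² − x + 18.
Step 2: lead(24x³ − 38x² − x + 18) ÷ lead(D) = 24x³ ÷ −3x = −8x². Subtract (−8x²)·D = 24x³ − 32x². Remainder: −6x² − x + 18.
Step 3: lead(−6x² − x + 18) ÷ lead(D) = −6x² ÷ −3x = 2x. Subtract (2x)·D = −6x² + 8x. Remainder: −9x + 18.
Step 4: lead(−9x + 18) ÷ lead(D) = −9x ÷ −3x = 3. Subtract (3)·D = −9x + 12. Remainder: 6.

Q = [4, -8, 2, 3]; R = [6]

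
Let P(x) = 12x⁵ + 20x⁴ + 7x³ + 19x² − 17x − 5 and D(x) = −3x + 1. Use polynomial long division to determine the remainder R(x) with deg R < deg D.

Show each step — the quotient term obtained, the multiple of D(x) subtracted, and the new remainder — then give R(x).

R(x) = −8

Step 1: lead(12x⁵ + 20x⁴ + 7x³ + 19x² − 17x − 5) ÷ lead(D) = 12x⁵ ÷ −3x = −4x⁴. Subtract (−4x⁴)·D = 12x⁵ − 4x⁴. Remainder: 24x⁴ + 7x³ + 19x² − 17x − 5.
Step 2: lead(24x⁴ + 7x³ + 19x² − 17x − 5) ÷ lead(D) = 24x⁴ ÷ −3x = −8x³. Subtract (−8x³)·D = 24x⁴ − 8x³. Remainder: 15x³ + 19x² − 17x − 5.
Step 3: lead(15x³ + 19x² − 17x − 5) ÷ lead(D) = 15x³ ÷ −3x = −5x². Subtract (−5x²)·D = 15x³ − 5x². Remainder: 24x² − 17x − 5.
Step 4: lead(24x² − 17x − 5) ÷ lead(D) = 24x² ÷ −3x = −8x. Subtract (−8x)·D = 24x² − 8x. Remainder: −9x − 5.
Step 5: lead(−9x − 5) ÷ lead(D) = −9x ÷ −3x = 3. Subtract (3)·D = −9x + 3. Remainder: −8.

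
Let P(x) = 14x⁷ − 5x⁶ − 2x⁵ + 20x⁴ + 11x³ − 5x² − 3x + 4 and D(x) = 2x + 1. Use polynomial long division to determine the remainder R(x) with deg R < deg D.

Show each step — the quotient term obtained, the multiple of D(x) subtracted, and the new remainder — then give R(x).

R(x) = 4

Step 1: lead(14x⁷ − 5x⁶ − 2x⁵ + 20x⁴ + 11x³ − 5x² − 3x + 4) ÷ lead(D) = 14x⁷ ÷ 2x = 7x⁶. Subtract (7x⁶)·D = 14x⁷ + 7x⁶. Remainder: −12x⁶ − 2x⁵ + 20x⁴ + 11x³ − 5x² − 3x + 4.
Step 2: lead(−12x⁶ − 2x⁵ + 20x⁴ + 11x³ − 5x² − 3x + 4) ÷ lead(D) = −12x⁶ ÷ 2x = −6x⁵. Subtract (−6x⁵)·D = −12x⁶ − 6x⁵. Remainder: 4x⁵ + 20x⁴ + 11x³ − 5x² − 3x + 4.
Step 3: lead(4x⁵ + 20x⁴ + 11x³ − 5x² − 3x + 4) ÷ lead(D) = 4x⁵ ÷ 2x = 2x⁴. Subtract (2x⁴)·D = 4x⁵ + 2x⁴. Remainder: 18x⁴ + 11x³ − 5x² − 3x + 4.
Step 4: lead(18x⁴ + 11x³ − 5x² − 3x + 4) ÷ lead(D) = 18x⁴ ÷ 2x = 9x³. Subtract (9x³)·D = 18x⁴ + 9x³. Remainder: 2x³ − 5x² − 3x + 4.
Step 5: lead(2x³ − 5x² − 3x + 4) ÷ lead(D) = 2x³ ÷ 2x = x². Subtract (x²)·D = 2x³ + x². Remainder: −6x² − 3x + 4.
Step 6: lead(−6x² − 3x + 4) ÷ lead(D) = −6x² ÷ 2x = −3x. Subtract (−3x)·D = −6x² − 3x. Remainder: 4.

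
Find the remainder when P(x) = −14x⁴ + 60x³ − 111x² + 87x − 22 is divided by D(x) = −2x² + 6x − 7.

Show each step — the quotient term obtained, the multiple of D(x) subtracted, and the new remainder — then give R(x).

R(x) = 6

Step 1: lead(−14x⁴ + 60x³ − 111x² + 87x − 22) ÷ lead(D) = −14x⁴ ÷ −2x² = 7x². Subtract (7x²)·D = −14x⁴ + 42x³ − 49x². Remainder: 18x³ − 62x² + 87x − 22.
Step 2: lead(18x³ − 62x² + 87x − 22) ÷ lead(D) = 18x³ ÷ −2x² = −9x. Subtract (−9x)·D = 18x³ − 54x² + 63x. Remainder: −8x² + 24x − 22.
Step 3: lead(−8x² + 24x − 22) ÷ lead(D) = −8x² ÷ −2x² = 4. Subtract (4)·D = −8x² + 24x − 28. Remainder: 6.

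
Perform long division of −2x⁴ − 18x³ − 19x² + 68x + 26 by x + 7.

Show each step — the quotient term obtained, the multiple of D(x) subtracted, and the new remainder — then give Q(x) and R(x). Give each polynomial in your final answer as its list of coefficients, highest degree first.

Q = [-2, -4, 9, 5]; R = [-9]

Step 1: lead(−2x⁴ − 18x³ − 19x² + 68x + 26) ÷ lead(D) = −2x⁴ ÷ x = −2x³. Subtract (−2x³)·D = −2x⁴ − 14x³. Remainder: −4x³ − 19x² + 68x + 26.
Step 2: lead(−4x³ − 19x² + 68x + 26) ÷ lead(D) = −4x³ ÷ x = −4x². Subtract (−4x²)·D = −4x³ − 28x². Remainder: 9x² + 68x + 26.
Step 3: lead(9x² + 68x + 26) ÷ lead(D) = 9x² ÷ x = 9x. Subtract (9x)·D = 9x² + 63x. Remainder: 5x + 26.
Step 4: lead(5x + 26) ÷ lead(D) = 5x ÷ x = 5. Subtract (5)·D = 5x + 35. Remainder: −9.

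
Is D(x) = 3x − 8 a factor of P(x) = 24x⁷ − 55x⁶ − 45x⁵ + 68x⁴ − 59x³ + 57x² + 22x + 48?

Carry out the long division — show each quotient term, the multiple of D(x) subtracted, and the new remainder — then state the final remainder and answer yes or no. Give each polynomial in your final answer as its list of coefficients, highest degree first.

Step 1: lead(24x⁷ − 55x⁶ − 45x⁵ + 68x⁴ − 59x³ + 57x² + 22x + 48) ÷ lead(D) = 24x⁷ ÷ 3x = 8x⁶. Subtract (8x⁶)·D = 24x⁷ − 64x⁶. Remainder: 9x⁶ − 45x⁵ + 68x⁴ − 59x³ + 57x² + 22x + 48.
Step 2: lead(9x⁶ − 45x⁵ + 68x⁴ − 59x³ + 57x² + 22x + 48) ÷ lead(D) = 9x⁶ ÷ 3x = 3x⁵. Subtract (3x⁵)·D = 9x⁶ − 24x⁵. Remainder: −21x⁵ + 68x⁴ − 59x³ + 57x² + 22x + 48.
Step 3: lead(−21x⁵ + 68x⁴ − 59x³ + 57x² + 22x + 48) ÷ lead(D) = −21x⁵ ÷ 3x = −7x⁴. Subtract (−7x⁴)·D = −21x⁵ + 56x⁴. Remainder: 12x⁴ − 59x³ + 57x² + 22x + 48.
Step 4: lead(12x⁴ − 59x³ + 57x² + 22x + 48) ÷ lead(D) = 12x⁴ ÷ 3x = 4x³. Subtract (4x³)·D = 12x⁴ − 32x³. Remainder: −27x³ + 57x² + 22x + 48.
Step 5: lead(−27x³ + 57x² + 22x + 48) ÷ lead(D) = −27x³ ÷ 3x = −9x². Subtract (−9x²)·D = −27x³ + 72x². Remainder: −15x² + 22x + 48.
Step 6: lead(−15x² + 22x + 48) ÷ lead(D) = −15x² ÷ 3x = −5x. Subtract (−5x)·D = −15x² + 40x. Remainder: −18x + 48.
Step 7: lead(−18x + 48) ÷ lead(D) = −18x ÷ 3x = −6. Subtract (−6)·D = −18x + 48. Remainder: 0.

R = [0], so D(x) is a factor of P(x). yes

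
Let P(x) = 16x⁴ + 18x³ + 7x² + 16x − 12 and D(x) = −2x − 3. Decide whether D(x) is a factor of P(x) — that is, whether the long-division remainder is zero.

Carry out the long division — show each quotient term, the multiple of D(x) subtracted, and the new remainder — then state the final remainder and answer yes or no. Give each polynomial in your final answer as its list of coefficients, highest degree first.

Step 1: lead(16x⁴ + 18x³ + 7x² + 16x − 12) ÷ lead(D) = 16x⁴ ÷ −2x = −8x³. Subtract (−8x³)·D = 16x⁴ + 24x³. Remainder: −6x³ + 7x² + 16x − 12.
Step 2: lead(−6x³ + 7x² + 16x − 12) ÷ lead(D) = −6x³ ÷ −2x = 3x². Subtract (3x²)·D = −6x³ − 9x². Remainder: 16x² + 16x − 12.
Step 3: lead(16x² + 16x − 12) ÷ lead(D) = 16x² ÷ −2x = −8x. Subtract (−8x)·D = 16x² + 24x. Remainder: −8x − 12.
Step 4: lead(−8x − 12) ÷ lead(D) = −8x ÷ −2x = 4. Subtract (4)·D = −8x − 12. Remainder: 0.

R = [0], so D(x) is a factor of P(x). yes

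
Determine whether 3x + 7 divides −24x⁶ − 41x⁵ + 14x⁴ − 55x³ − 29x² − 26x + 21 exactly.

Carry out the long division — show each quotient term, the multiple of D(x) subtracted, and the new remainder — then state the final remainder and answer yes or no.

R(x) = 0, so D(x) is a factor of P(x). yes

Step 1: lead(−24x⁶ − 41x⁵ + 14x⁴ − 55x³ − 29x² − 26x + 21) ÷ lead(D) = −24x⁶ ÷ 3x = −8x⁵. Subtract (−8x⁵)·D = −24x⁶ − 56x⁵. Remainder: 15x⁵ + 14x⁴ − 55x³ − 29x² − 26x + 21.
Step 2: lead(15x⁵ + 14x⁴ − 55x³ − 29x² − 26x + 21) ÷ lead(D) = 15x⁵ ÷ 3x = 5x⁴. Subtract (5x⁴)·D = 15x⁵ + 35x⁴. Remainder: −21x⁴ − 55x³ − 29x² − 26x + 21.
Step 3: lead(−21x⁴ − 55x³ − 29x² − 26x + 21) ÷ lead(D) = −21x⁴ ÷ 3x = −7x³. Subtract (−7x³)·D = −21x⁴ − 49x³. Remainder: −6x³ − 29x² − 26x + 21.
Step 4: lead(−6x³ − 29x² − 26x + 21) ÷ lead(D) = −6x³ ÷ 3x = −2x². Subtract (−2x²)·D = −6x³ − 14x². Remainder: −15x² − 26x + 21.
Step 5: lead(−15x² − 26x + 21) ÷ lead(D) = −15x² ÷ 3x = −5x. Subtract (−5x)·D = −15x² − 35x. Remainder: 9x + 21.
Step 6: lead(9x + 21) ÷ lead(D) = 9x ÷ 3x = 3. Subtract (3)·D = 9x + 21. Remainder: 0.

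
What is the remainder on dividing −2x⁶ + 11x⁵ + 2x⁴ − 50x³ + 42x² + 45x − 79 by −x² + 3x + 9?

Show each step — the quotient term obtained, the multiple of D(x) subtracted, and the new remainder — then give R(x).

R(x) = 2

Step 1: lead(−2x⁶ + 11x⁵ + 2x⁴ − 50x³ + 42x² + 45x − 79) ÷ lead(D) = −2x⁶ ÷ −x² = 2x⁴. Subtract (2x⁴)·D = −2x⁶ + 6x⁵ + 18x⁴. Remainder: 5x⁵ − 16x⁴ − 50x³ + 42x² + 45x − 79.
Step 2: lead(5x⁵ − 16x⁴ − 50x³ + 42x² + 45x − 79) ÷ lead(D) = 5x⁵ ÷ −x² = −5x³. Subtract (−5x³)·D = 5x⁵ − 15x⁴ − 45x³. Remainder: −x⁴ − 5x³ + 42x² + 45x − 79.
Step 3: lead(−x⁴ − 5x³ + 42x² + 45x − 79) ÷ lead(D) = −x⁴ ÷ −x² = x². Subtract (x²)·D = −x⁴ + 3x³ + 9x². Remainder: −8x³ + 33x² + 45x − 79.
Step 4: lead(−8x³ + 33x² + 45x − 79) ÷ lead(D) = −8x³ ÷ −x² = 8x. Subtract (8x)·D = −8x³ + 24x² + 72x. Remainder: 9x² − 27x − 79.
Step 5: lead(9x² − 27x − 79) ÷ lead(D) = 9x² ÷ −x² = −9. Subtract (−9)·D = 9x² − 27x − 81. Remainder: 2.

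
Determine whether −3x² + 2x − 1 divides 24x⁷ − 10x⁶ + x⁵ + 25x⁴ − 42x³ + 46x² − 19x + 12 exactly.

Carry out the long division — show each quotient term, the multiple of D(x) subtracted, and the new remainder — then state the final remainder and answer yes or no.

Step 1: lead(24x⁷ − 10x⁶ + x⁵ + 25x⁴ − 42x³ + 46x² − 19x + 12) ÷ lead(D) = 24x⁷ ÷ −3x² = −8x⁵. Subtract (−8x⁵)·D = 24x⁷ − 16x⁶ + 8x⁵. Remainder: 6x⁶ − 7x⁵ + 25x⁴ − 42x³ + 46x² − 19x + 12.
Step 2: lead(6x⁶ − 7x⁵ + 25x⁴ − 42x³ + 46x² − 19x + 12) ÷ lead(D) = 6x⁶ ÷ −3x² = −2x⁴. Subtract (−2x⁴)·D = 6x⁶ − 4x⁵ + 2x⁴. Remainder: −3x⁵ + 23x⁴ − 42x³ + 46x² − 19x + 12.
Step 3: lead(−3x⁵ + 23x⁴ − 42x³ + 46x² − 19x + 12) ÷ lead(D) = −3x⁵ ÷ −3x² = x³. Subtract (x³)·D = −3x⁵ + 2x⁴ − x³. Remainder: 21x⁴ − 41x³ + 46x² − 19x + 12.
Step 4: lead(21x⁴ − 41x³ + 46x² − 19x + 12) ÷ lead(D) = 21x⁴ ÷ −3x² = −7x². Subtract (−7x²)·D = 21x⁴ − 14x³ + 7x². Remainder: −27x³ + 39x² − 19x + 12.
Step 5: lead(−27x³ + 39x² − 19x + 12) ÷ lead(D) = −27x³ ÷ −3x² = 9x. Subtract (9x)·D = −27x³ + 18x² − 9x. Remainder: 21x² − 10x + 12.
Step 6: lead(21x² − 10x + 12) ÷ lead(D) = 21x² ÷ −3x² = −7. Subtract (−7)·D = 21x² − 14x + 7. Remainder: 4x + 5.

R(x) = 4x + 5, so D(x) is not a factor of P(x). no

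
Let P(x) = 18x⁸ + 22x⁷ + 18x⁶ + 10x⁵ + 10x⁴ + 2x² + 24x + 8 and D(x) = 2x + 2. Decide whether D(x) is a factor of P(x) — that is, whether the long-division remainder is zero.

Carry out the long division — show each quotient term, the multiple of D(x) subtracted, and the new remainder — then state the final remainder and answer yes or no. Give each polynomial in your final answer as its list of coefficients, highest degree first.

R = [0], so D(x) is a factor of P(x). yes

Step 1: lead(18x⁸ + 22x⁷ + 18x⁶ + 10x⁵ + 10x⁴ + 2x² + 24x + 8) ÷ lead(D) = 18x⁸ ÷ 2x = 9x⁷. Subtract (9x⁷)·D = 18x⁸ + 18x⁷. Remainder: 4x⁷ + 18x⁶ + 10x⁵ + 10x⁴ + 2x² + 24x + 8.
Step 2: lead(4x⁷ + 18x⁶ + 10x⁵ + 10x⁴ + 2x² + 24x + 8) ÷ lead(D) = 4x⁷ ÷ 2x = 2x⁶. Subtract (2x⁶)·D = 4x⁷ + 4x⁶. Remainder: 14x⁶ + 10x⁵ + 10x⁴ + 2x² + 24x + 8.
Step 3: lead(14x⁶ + 10x⁵ + 10x⁴ + 2x² + 24x + 8) ÷ lead(D) = 14x⁶ ÷ 2x = 7x⁵. Subtract (7x⁵)·D = 14x⁶ + 14x⁵. Remainder: −4x⁵ + 10x⁴ + 2x² + 24x + 8.
Step 4: lead(−4x⁵ + 10x⁴ + 2x² + 24x + 8) ÷ lead(D) = −4x⁵ ÷ 2x = −2x⁴. Subtract (−2x⁴)·D = −4x⁵ − 4x⁴. Remainder: 14x⁴ + 2x² + 24x + 8.
Step 5: lead(14x⁴ + 2x² + 24x + 8) ÷ lead(D) = 14x⁴ ÷ 2x = 7x³. Subtract (7x³)·D = 14x⁴ + 14x³. Remainder: −14x³ + 2x² + 24x + 8.
Step 6: lead(−14x³ + 2x² + 24x + 8) ÷ lead(D) = −14x³ ÷ 2x = −7x². Subtract (−7x²)·D = −14x³ − 14x². Remainder: 16x² + 24x + 8.
Step 7: lead(16x² + 24x + 8) ÷ lead(D) = 16x² ÷ 2x = 8x. Subtract (8x)·D = 16x² + 16x. Remainder: 8x + 8.
Step 8: lead(8x + 8) ÷ lead(D) = 8x ÷ 2x = 4. Subtract (4)·D = 8x + 8. Remainder: 0.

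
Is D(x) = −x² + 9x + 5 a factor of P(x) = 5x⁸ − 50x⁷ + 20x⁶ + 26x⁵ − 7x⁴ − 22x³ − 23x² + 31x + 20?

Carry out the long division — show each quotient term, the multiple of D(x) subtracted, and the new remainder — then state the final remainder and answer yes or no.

R(x) = 0, so D(x) is a factor of P(x). yes

Step 1: lead(5x⁸ − 50x⁷ + 20x⁶ + 26x⁵ − 7x⁴ − 22x³ − 23x² + 31x + 20) ÷ lead(D) = 5x⁸ ÷ −x² = −5x⁶. Subtract (−5x⁶)·D = 5x⁸ − 45x⁷ − 25x⁶. Remainder: −5x⁷ + 45x⁶ + 26x⁵ − 7x⁴ − 22x³ − 23x² + 31x + 20.
Step 2: lead(−5x⁷ + 45x⁶ + 26x⁵ − 7x⁴ − 22x³ − 23x² + 31x + 20) ÷ lead(D) = −5x⁷ ÷ −x² = 5x⁵. Subtract (5x⁵)·D = −5x⁷ + 45x⁶ + 25x⁵. Remainder: x⁵ − 7x⁴ − 22x³ − 23x² + 31x + 20.
Step 3: lead(x⁵ − 7x⁴ − 22x³ − 23x² + 31x + 20) ÷ lead(D) = x⁵ ÷ −x² = −x³. Subtract (−x³)·D = x⁵ − 9x⁴ − 5x³. Remainder: 2x⁴ − 17x³ − 23x² + 31x + 20.
Step 4: lead(2x⁴ − 17x³ − 23x² + 31x + 20) ÷ lead(D) = 2x⁴ ÷ −x² = −2x². Subtract (−2x²)·D = 2x⁴ − 18x³ − 10x². Remainder: x³ − 13x² + 31x + 20.
Step 5: lead(x³ − 13x² + 31x + 20) ÷ lead(D) = x³ ÷ −x² = −x. Subtract (−x)·D = x³ − 9x² − 5x. Remainder: −4x² + 36x + 20.
Step 6: lead(−4x² + 36x + 20) ÷ lead(D) = −4x² ÷ −x² = 4. Subtract (4)·D = −4x² + 36x + 20. Remainder: 0.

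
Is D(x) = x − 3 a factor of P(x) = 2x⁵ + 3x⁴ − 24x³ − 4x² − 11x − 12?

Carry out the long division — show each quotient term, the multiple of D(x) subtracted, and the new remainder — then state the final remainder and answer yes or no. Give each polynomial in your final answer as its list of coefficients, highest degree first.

Step 1: lead(2x⁵ + 3x⁴ − 24x³ − 4x² − 11x − 12) ÷ lead(D) = 2x⁵ ÷ x = 2x⁴. Subtract (2x⁴)·D = 2x⁵ − 6x⁴. Remainder: 9x⁴ − 24x³ − 4x² − 11x − 12.
Step 2: lead(9x⁴ − 24x³ − 4x² − 11x − 12) ÷ lead(D) = 9x⁴ ÷ x = 9x³. Subtract (9x³)·D = 9x⁴ − 27x³. Remainder: 3x³ − 4x² − 11x − 12.
Step 3: lead(3x³ − 4x² − 11x − 12) ÷ lead(D) = 3x³ ÷ x = 3x². Subtract (3x²)·D = 3x³ − 9x². Remainder: 5x² − 11x − 12.
Step 4: lead(5x² − 11x − 12) ÷ lead(D) = 5x² ÷ x = 5x. Subtract (5x)·D = 5x² − 15x. Remainder: 4x − 12.
Step 5: lead(4x − 12) ÷ lead(D) = 4x ÷ x = 4. Subtract (4)·D = 4x − 12. Remainder: 0.

R = [0], so D(x) is a factor of P(x). yes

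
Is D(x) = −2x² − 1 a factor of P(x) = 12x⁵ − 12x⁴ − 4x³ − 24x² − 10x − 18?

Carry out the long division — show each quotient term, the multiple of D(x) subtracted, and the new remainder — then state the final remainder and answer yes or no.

Step 1: lead(12x⁵ − 12x⁴ − 4x³ − 24x² − 10x − 18) ÷ lead(D) = 12x⁵ ÷ −2x² = −6x³. Subtract (−6x³)·D = 12x⁵ + 6x³. Remainder: −12x⁴ − 10x³ − 24x² − 10x − 18.
Step 2: lead(−12x⁴ − 10x³ − 24x² − 10x − 18) ÷ lead(D) = −12x⁴ ÷ −2x² = 6x². Subtract (6x²)·D = −12x⁴ − 6x². Remainder: −10x³ − 18x² − 10x − 18.
Step 3: lead(−10x³ − 18x² − 10x − 18) ÷ lead(D) = −10x³ ÷ −2x² = 5x. Subtract (5x)·D = −10x³ − 5x. Remainder: −18x² − 5x − 18.
Step 4: lead(−18x² − 5x − 18) ÷ lead(D) = −18x² ÷ −2x² = 9. Subtract (9)·D = −18x² − 9. Remainder: −5x − 9.

R(x) = −5x − 9, so D(x) is not a factor of P(x). no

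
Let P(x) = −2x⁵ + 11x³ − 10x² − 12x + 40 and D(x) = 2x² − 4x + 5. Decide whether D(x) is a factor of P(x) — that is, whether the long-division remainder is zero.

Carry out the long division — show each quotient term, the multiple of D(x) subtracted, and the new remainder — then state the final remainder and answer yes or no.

R(x) = 0, so D(x) is a factor of P(x). yes

Step 1: lead(−2x⁵ + 11x³ − 10x² − 12x + 40) ÷ lead(D) = −2x⁵ ÷ 2x² = −x³. Subtract (−x³)·D = −2x⁵ + 4x⁴ − 5x³. Remainder: −4x⁴ + 16x³ − 10x² − 12x + 40.
Step 2: lead(−4x⁴ + 16x³ − 10x² − 12x + 40) ÷ lead(D) = −4x⁴ ÷ 2x² = −2x². Subtract (−2x²)·D = −4x⁴ + 8x³ − 10x². Remainder: 8x³ − 12x + 40.
Step 3: lead(8x³ − 12x + 40) ÷ lead(D) = 8x³ ÷ 2x² = 4x. Subtract (4x)·D = 8x³ − 16x² + 20x. Remainder: 16x² − 32x + 40.
Step 4: lead(16x² − 32x + 40) ÷ lead(D) = 16x² ÷ 2x² = 8. Subtract (8)·D = 16x² − 32x + 40. Remainder: 0.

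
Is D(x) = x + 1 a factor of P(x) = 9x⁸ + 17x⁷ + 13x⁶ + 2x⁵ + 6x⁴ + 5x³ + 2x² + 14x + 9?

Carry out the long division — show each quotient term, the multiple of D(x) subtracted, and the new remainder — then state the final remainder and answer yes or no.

R(x) = 1, so D(x) is not a factor of P(x). no

Step 1: lead(9x⁸ + 17x⁷ + 13x⁶ + 2x⁵ + 6x⁴ + 5x³ + 2x² + 14x + 9) ÷ lead(D) = 9x⁸ ÷ x = 9x⁷. Subtract (9x⁷)·D = 9x⁸ + 9x⁷. Remainder: 8x⁷ + 13x⁶ + 2x⁵ + 6x⁴ + 5x³ + 2x² + 14x + 9.
Step 2: lead(8x⁷ + 13x⁶ + 2x⁵ + 6x⁴ + 5x³ + 2x² + 14x + 9) ÷ lead(D) = 8x⁷ ÷ x = 8x⁶. Subtract (8x⁶)·D = 8x⁷ + 8x⁶. Remainder: 5x⁶ + 2x⁵ + 6x⁴ + 5x³ + 2x² + 14x + 9.
Step 3: lead(5x⁶ + 2x⁵ + 6x⁴ + 5x³ + 2x² + 14x + 9) ÷ lead(D) = 5x⁶ ÷ x = 5x⁵. Subtract (5x⁵)·D = 5x⁶ + 5x⁵. Remainder: −3x⁵ + 6x⁴ + 5x³ + 2x² + 14x + 9.
Step 4: lead(−3x⁵ + 6x⁴ + 5x³ + 2x² + 14x + 9) ÷ lead(D) = −3x⁵ ÷ x = −3x⁴. Subtract (−3x⁴)·D = −3x⁵ − 3x⁴. Remainder: 9x⁴ + 5x³ + 2x² + 14x + 9.
Step 5: lead(9x⁴ + 5x³ + 2x² + 14x + 9) ÷ lead(D) = 9x⁴ ÷ x = 9x³. Subtract (9x³)·D = 9x⁴ + 9x³. Remainder: −4x³ + 2x² + 14x + 9.
Step 6: lead(−4x³ + 2x² + 14x + 9) ÷ lead(D) = −4x³ ÷ x = −4x². Subtract (−4x²)·D = −4x³ − 4x². Remainder: 6x² + 14x + 9.
Step 7: lead(6x² + 14x + 9) ÷ lead(D) = 6x² ÷ x = 6x. Subtract (6x)·D = 6x² + 6x. Remainder: 8x + 9.
Step 8: lead(8x + 9) ÷ lead(D) = 8x ÷ x = 8. Subtract (8)·D = 8x + 8. Remainder: 1.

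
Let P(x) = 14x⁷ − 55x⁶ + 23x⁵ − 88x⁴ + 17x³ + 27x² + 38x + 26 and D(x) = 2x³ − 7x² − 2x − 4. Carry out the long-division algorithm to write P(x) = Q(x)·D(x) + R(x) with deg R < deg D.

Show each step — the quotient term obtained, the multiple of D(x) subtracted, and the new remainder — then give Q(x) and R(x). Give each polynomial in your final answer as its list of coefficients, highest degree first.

Step 1: lead(14x⁷ − 55x⁶ + 23x⁵ − 88x⁴ + 17x³ + 27x² + 38x + 26) ÷ lead(D) = 14x⁷ ÷ 2x³ = 7x⁴. Subtract (7x⁴)·D = 14x⁷ − 49x⁶ − 14x⁵ − 28x⁴. Remainder: −6x⁶ + 37x⁵ − 60x⁴ + 17x³ + 27x² + 38x + 26.
Step 2: lead(−6x⁶ + 37x⁵ − 60x⁴ + 17x³ + 27x² + 38x + 26) ÷ lead(D) = −6x⁶ ÷ 2x³ = −3x³. Subtract (−3x³)·D = −6x⁶ + 21x⁵ + 6x⁴ + 12x³. Remainder: 16x⁵ − 66x⁴ + 5x³ + 27x² + 38x + 26.
Step 3: lead(16x⁵ − 66x⁴ + 5x³ + 27x² + 38x + 26) ÷ lead(D) = 16x⁵ ÷ 2x³ = 8x². Subtract (8x²)·D = 16x⁵ − 56x⁴ − 16x³ − 32x². Remainder: −10x⁴ + 21x³ + 59x² + 38x + 26.
Step 4: lead(−10x⁴ + 21x³ + 59x² + 38x + 26) ÷ lead(D) = −10x⁴ ÷ 2x³ = −5x. Subtract (−5x)·D = −10x⁴ + 35x³ + 10x² + 20x. Remainder: −14x³ + 49x² + 18x + 26.
Step 5: lead(−14x³ + 49x² + 18x + 26) ÷ lead(D) = −14x³ ÷ 2x³ = −7. Subtract (−7)·D = −14x³ + 49x² + 14x + 28. Remainder: 4x − 2.

Q = [7, -3, 8, -5, -7]; R = [4, -2]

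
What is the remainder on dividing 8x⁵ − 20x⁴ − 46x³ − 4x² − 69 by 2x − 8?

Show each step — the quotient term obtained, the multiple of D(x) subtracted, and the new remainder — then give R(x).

R(x) = −5

Step 1: lead(8x⁵ − 20x⁴ − 46x³ − 4x² − 69) ÷ lead(D) = 8x⁵ ÷ 2x = 4x⁴. Subtract (4x⁴)·D = 8x⁵ − 32x⁴. Remainder: 12x⁴ − 46x³ − 4x² − 69.
Step 2: lead(12x⁴ − 46x³ − 4x² − 69) ÷ lead(D) = 12x⁴ ÷ 2x = 6x³. Subtract (6x³)·D = 12x⁴ − 48x³. Remainder: 2x³ − 4x² − 69.
Step 3: lead(2x³ − 4x² − 69) ÷ lead(D) = 2x³ ÷ 2x = x². Subtract (x²)·D = 2x³ − 8x². Remainder: 4x² − 69.
Step 4: lead(4x² − 69) ÷ lead(D) = 4x² ÷ 2x = 2x. Subtract (2x)·D = 4x² − 16x. Remainder: 16x − 69.
Step 5: lead(16x − 69) ÷ lead(D) = 16x ÷ 2x = 8. Subtract (8)·D = 16x − 64. Remainder: −5.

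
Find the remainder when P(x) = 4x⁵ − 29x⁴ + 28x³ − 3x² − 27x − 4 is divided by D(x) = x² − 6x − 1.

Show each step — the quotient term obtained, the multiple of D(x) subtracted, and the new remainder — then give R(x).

R(x) = −x

Step 1: lead(4x⁵ − 29x⁴ + 28x³ − 3x² − 27x − 4) ÷ lead(D) = 4x⁵ ÷ x² = 4x³. Subtract (4x³)·D = 4x⁵ − 24x⁴ − 4x³. Remainder: −5x⁴ + 32x³ − 3x² − 27x − 4.
Step 2: lead(−5x⁴ + 32x³ − 3x² − 27x − 4) ÷ lead(D) = −5x⁴ ÷ x² = −5x². Subtract (−5x²)·D = −5x⁴ + 30x³ + 5x². Remainder: 2x³ − 8x² − 27x − 4.
Step 3: lead(2x³ − 8x² − 27x − 4) ÷ lead(D) = 2x³ ÷ x² = 2x. Subtract (2x)·D = 2x³ − 12x² − 2x. Remainder: 4x² − 25x − 4.
Step 4: lead(4x² − 25x − 4) ÷ lead(D) = 4x² ÷ x² = 4. Subtract (4)·D = 4x² − 24x − 4. Remainder: −x.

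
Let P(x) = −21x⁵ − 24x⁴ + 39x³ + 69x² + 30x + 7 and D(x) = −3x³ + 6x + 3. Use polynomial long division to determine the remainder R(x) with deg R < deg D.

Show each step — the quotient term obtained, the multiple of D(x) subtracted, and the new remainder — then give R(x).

R(x) = 4

Step 1: lead(−21x⁵ − 24x⁴ + 39x³ + 69x² + 30x + 7) ÷ lead(D) = −21x⁵ ÷ −3x³ = 7x². Subtract (7x²)·D = −21x⁵ + 42x³ + 21x². Remainder: −24x⁴ − 3x³ + 48x² + 30x + 7.
Step 2: lead(−24x⁴ − 3x³ + 48x² + 30x + 7) ÷ lead(D) = −24x⁴ ÷ −3x³ = 8x. Subtract (8x)·D = −24x⁴ + 48x² + 24x. Remainder: −3x³ + 6x + 7.
Step 3: lead(−3x³ + 6x + 7) ÷ lead(D) = −3x³ ÷ −3x³ = 1. Subtract (1)·D = −3x³ + 6x + 3. Remainder: 4.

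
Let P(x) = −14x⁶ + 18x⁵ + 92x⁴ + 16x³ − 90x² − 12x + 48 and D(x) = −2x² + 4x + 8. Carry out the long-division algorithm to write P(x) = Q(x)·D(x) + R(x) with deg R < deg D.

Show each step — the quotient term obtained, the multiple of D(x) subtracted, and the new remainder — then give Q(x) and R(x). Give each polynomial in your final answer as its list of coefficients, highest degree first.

Step 1: lead(−14x⁶ + 18x⁵ + 92x⁴ + 16x³ − 90x² − 12x + 48) ÷ lead(D) = −14x⁶ ÷ −2x² = 7x⁴. Subtract (7x⁴)·D = −14x⁶ + 28x⁵ + 56x⁴. Remainder: −10x⁵ + 36x⁴ + 16x³ − 90x² − 12x + 48.
Step 2: lead(−10x⁵ + 36x⁴ + 16x³ − 90x² − 12x + 48) ÷ lead(D) = −10x⁵ ÷ −2x² = 5x³. Subtract (5x³)·D = −10x⁵ + 20x⁴ + 40x³. Remainder: 16x⁴ − 24x³ − 90x² − 12x + 48.
Step 3: lead(16x⁴ − 24x³ − 90x² − 12x + 48) ÷ lead(D) = 16x⁴ ÷ −2x² = −8x². Subtract (−8x²)·D = 16x⁴ − 32x³ − 64x². Remainder: 8x³ − 26x² − 12x + 48.
Step 4: lead(8x³ − 26x² − 12x + 48) ÷ lead(D) = 8x³ ÷ −2x² = −4x. Subtract (−4x)·D = 8x³ − 16x² − 32x. Remainder: −10x² + 20x + 48.
Step 5: lead(−10x² + 20x + 48) ÷ lead(D) = −10x² ÷ −2x² = 5. Subtract (5)·D = −10x² + 20x + 40. Remainder: 8.

Q = [7, 5, -8, -4, 5]; R = [8]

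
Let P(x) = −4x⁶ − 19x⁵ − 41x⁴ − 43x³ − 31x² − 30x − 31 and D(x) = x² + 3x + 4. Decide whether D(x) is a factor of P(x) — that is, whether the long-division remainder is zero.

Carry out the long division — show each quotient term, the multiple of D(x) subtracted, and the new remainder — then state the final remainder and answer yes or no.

Step 1: lead(−4x⁶ − 19x⁵ − 41x⁴ − 43x³ − 31x² − 30x − 31) ÷ lead(D) = −4x⁶ ÷ x² = −4x⁴. Subtract (−4x⁴)·D = −4x⁶ − 12x⁵ − 16x⁴. Remainder: −7x⁵ − 25x⁴ − 43x³ − 31x² − 30x − 31.
Step 2: lead(−7x⁵ − 25x⁴ − 43x³ − 31x² − 30x − 31) ÷ lead(D) = −7x⁵ ÷ x² = −7x³. Subtract (−7x³)·D = −7x⁵ − 21x⁴ − 28x³. Remainder: −4x⁴ − 15x³ − 31x² − 30x − 31.
Step 3: lead(−4x⁴ − 15x³ − 31x² − 30x − 31) ÷ lead(D) = −4x⁴ ÷ x² = −4x². Subtract (−4x²)·D = −4x⁴ − 12x³ − 16x². Remainder: −3x³ − 15x² − 30x − 31.
Step 4: lead(−3x³ − 15x² − 30x − 31) ÷ lead(D) = −3x³ ÷ x² = −3x. Subtract (−3x)·D = −3x³ − 9x² − 12x. Remainder: −6x² − 18x − 31.
Step 5: lead(−6x² − 18x − 31) ÷ lead(D) = −6x² ÷ x² = −6. Subtract (−6)·D = −6x² − 18x − 24. Remainder: −7.

R(x) = −7, so D(x) is not a factor of P(x). no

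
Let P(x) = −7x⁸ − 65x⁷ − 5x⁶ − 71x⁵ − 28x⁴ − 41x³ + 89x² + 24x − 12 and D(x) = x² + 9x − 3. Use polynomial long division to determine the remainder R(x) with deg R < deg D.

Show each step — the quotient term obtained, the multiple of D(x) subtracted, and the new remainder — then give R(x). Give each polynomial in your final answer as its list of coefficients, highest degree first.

R = [3]

Step 1: lead(−7x⁸ − 65x⁷ − 5x⁶ − 71x⁵ − 28x⁴ − 41x³ + 89x² + 24x − 12) ÷ lead(D) = −7x⁸ ÷ x² = −7x⁶. Subtract (−7x⁶)·D = −7x⁸ − 63x⁷ + 21x⁶. Remainder: −2x⁷ − 26x⁶ − 71x⁵ − 28x⁴ − 41x³ + 89x² + 24x − 12.
Step 2: lead(−2x⁷ − 26x⁶ − 71x⁵ − 28x⁴ − 41x³ + 89x² + 24x − 12) ÷ lead(D) = −2x⁷ ÷ x² = −2x⁵. Subtract (−2x⁵)·D = −2x⁷ − 18x⁶ + 6x⁵. Remainder: −8x⁶ − 77x⁵ − 28x⁴ − 41x³ + 89x² + 24x − 12.
Step 3: lead(−8x⁶ − 77x⁵ − 28x⁴ − 41x³ + 89x² + 24x − 12) ÷ lead(D) = −8x⁶ ÷ x² = −8x⁴. Subtract (−8x⁴)·D = −8x⁶ − 72x⁵ + 24x⁴. Remainder: −5x⁵ − 52x⁴ − 41x³ + 89x² + 24x − 12.
Step 4: lead(−5x⁵ − 52x⁴ − 41x³ + 89x² + 24x − 12) ÷ lead(D) = −5x⁵ ÷ x² = −5x³. Subtract (−5x³)·D = −5x⁵ − 45x⁴ + 15x³. Remainder: −7x⁴ − 56x³ + 89x² + 24x − 12.
Step 5: lead(−7x⁴ − 56x³ + 89x² + 24x − 12) ÷ lead(D) = −7x⁴ ÷ x² = −7x². Subtract (−7x²)·D = −7x⁴ − 63x³ + 21x². Remainder: 7x³ + 68x² + 24x − 12.
Step 6: lead(7x³ + 68x² + 24x − 12) ÷ lead(D) = 7x³ ÷ x² = 7x. Subtract (7x)·D = 7x³ + 63x² − 21x. Remainder: 5x² + 45x − 12.
Step 7: lead(5x² + 45x − 12) ÷ lead(D) = 5x² ÷ x² = 5. Subtract (5)·D = 5x² + 45x − 15. Remainder: 3.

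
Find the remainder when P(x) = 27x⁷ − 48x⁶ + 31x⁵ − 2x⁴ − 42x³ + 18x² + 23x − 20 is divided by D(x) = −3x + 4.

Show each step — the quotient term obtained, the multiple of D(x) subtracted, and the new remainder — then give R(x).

Step 1: lead(27x⁷ − 48x⁶ + 31x⁵ − 2x⁴ − 42x³ + 18x² + 23x − 20) ÷ lead(D) = 27x⁷ ÷ −3x = −9x⁶. Subtract (−9x⁶)·D = 27x⁷ − 36x⁶. Remainder: −12x⁶ + 31x⁵ − 2x⁴ − 42x³ + 18x² + 23x − 20.
Step 2: lead(−12x⁶ + 31x⁵ − 2x⁴ − 42x³ + 18x² + 23x − 20) ÷ lead(D) = −12x⁶ ÷ −3x = 4x⁵. Subtract (4x⁵)·D = −12x⁶ + 16x⁵. Remainder: 15x⁵ − 2x⁴ − 42x³ + 18x² + 23x − 20.
Step 3: lead(15x⁵ − 2x⁴ − 42x³ + 18x² + 23x − 20) ÷ lead(D) = 15x⁵ ÷ −3x = −5x⁴. Subtract (−5x⁴)·D = 15x⁵ − 20x⁴. Remainder: 18x⁴ − 42x³ + 18x² + 23x − 20.
Step 4: lead(18x⁴ − 42x³ + 18x² + 23x − 20) ÷ lead(D) = 18x⁴ ÷ −3x = −6x³. Subtract (−6x³)·D = 18x⁴ − 24x³. Remainder: −18x³ + 18x² + 23x − 20.
Step 5: lead(−18x³ + 18x² + 23x − 20) ÷ lead(D) = −18x³ ÷ −3x = 6x². Subtract (6x²)·D = −18x³ + 24x². Remainder: −6x² + 23x − 20.
Step 6: lead(−6x² + 23x − 20) ÷ lead(D) = −6x² ÷ −3x = 2x. Subtract (2x)·D = −6x² + 8x. Remainder: 15x − 20.
Step 7: lead(15x − 20) ÷ lead(D) = 15x ÷ −3x = −5. Subtract (−5)·D = 15x − 20. Remainder: 0.

R(x) = 0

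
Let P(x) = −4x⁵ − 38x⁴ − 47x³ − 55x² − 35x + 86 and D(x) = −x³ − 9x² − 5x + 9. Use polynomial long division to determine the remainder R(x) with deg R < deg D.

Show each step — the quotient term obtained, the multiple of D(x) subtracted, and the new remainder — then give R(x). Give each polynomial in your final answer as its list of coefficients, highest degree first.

Step 1: lead(−4x⁵ − 38x⁴ − 47x³ − 55x² − 35x + 86) ÷ lead(D) = −4x⁵ ÷ −x³ = 4x². Subtract (4x²)·D = −4x⁵ − 36x⁴ − 20x³ + 36x². Remainder: −2x⁴ − 27x³ − 91x² − 35x + 86.
Step 2: lead(−2x⁴ − 27x³ − 91x² − 35x + 86) ÷ lead(D) = −2x⁴ ÷ −x³ = 2x. Subtract (2x)·D = −2x⁴ − 18x³ − 10x² + 18x. Remainder: −9x³ − 81x² − 53x + 86.
Step 3: lead(−9x³ − 81x² − 53x + 86) ÷ lead(D) = −9x³ ÷ −x³ = 9. Subtract (9)·D = −9x³ − 81x² − 45x + 81. Remainder: −8x + 5.

R = [-8, 5]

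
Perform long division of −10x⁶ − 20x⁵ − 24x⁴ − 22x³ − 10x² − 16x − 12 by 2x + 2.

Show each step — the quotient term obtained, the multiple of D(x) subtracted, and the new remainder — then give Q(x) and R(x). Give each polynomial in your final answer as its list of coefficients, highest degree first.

Q = [-5, -5, -7, -4, -1, -7]; R = [2]

Step 1: lead(−10x⁶ − 20x⁵ − 24x⁴ − 22x³ − 10x² − 16x − 12) ÷ lead(D) = −10x⁶ ÷ 2x = −5x⁵. Subtract (−5x⁵)·D = −10x⁶ − 10x⁵. Remainder: −10x⁵ − 24x⁴ − 22x³ − 10x² − 16x − 12.
Step 2: lead(−10x⁵ − 24x⁴ − 22x³ − 10x² − 16x − 12) ÷ lead(D) = −10x⁵ ÷ 2x = −5x⁴. Subtract (−5x⁴)·D = −10x⁵ − 10x⁴. Remainder: −14x⁴ − 22x³ − 10x² − 16x − 12.
Step 3: lead(−14x⁴ − 22x³ − 10x² − 16x − 12) ÷ lead(D) = −14x⁴ ÷ 2x = −7x³. Subtract (−7x³)·D = −14x⁴ − 14x³. Remainder: −8x³ − 10x² − 16x − 12.
Step 4: lead(−8x³ − 10x² − 16x − 12) ÷ lead(D) = −8x³ ÷ 2x = −4x². Subtract (−4x²)·D = −8x³ − 8x². Remainder: −2x² − 16x − 12.
Step 5: lead(−2x² − 16x − 12) ÷ lead(D) = −2x² ÷ 2x = −x. Subtract (−x)·D = −2x² − 2x. Remainder: −14x − 12.
Step 6: lead(−14x − 12) ÷ lead(D) = −14x ÷ 2x = −7. Subtract (−7)·D = −14x − 14. Remainder: 2.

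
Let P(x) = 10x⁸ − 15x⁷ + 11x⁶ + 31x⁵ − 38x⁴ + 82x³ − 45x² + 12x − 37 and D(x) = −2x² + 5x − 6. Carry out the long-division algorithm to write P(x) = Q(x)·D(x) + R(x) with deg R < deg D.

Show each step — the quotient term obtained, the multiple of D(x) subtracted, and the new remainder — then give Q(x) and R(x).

Step 1: lead(10x⁸ − 15x⁷ + 11x⁶ + 31x⁵ − 38x⁴ + 82x³ − 45x² + 12x − 37) ÷ lead(D) = 10x⁸ ÷ −2x² = −5x⁶. Subtract (−5x⁶)·D = 10x⁸ − 25x⁷ + 30x⁶. Remainder: 10x⁷ − 19x⁶ + 31x⁵ − 38x⁴ + 82x³ − 45x² + 12x − 37.
Step 2: lead(10x⁷ − 19x⁶ + 31x⁵ − 38x⁴ + 82x³ − 45x² + 12x − 37) ÷ lead(D) = 10x⁷ ÷ −2x² = −5x⁵. Subtract (−5x⁵)·D = 10x⁷ − 25x⁶ + 30x⁵. Remainder: 6x⁶ + x⁵ − 38x⁴ + 82x³ − 45x² + 12x − 37.
Step 3: lead(6x⁶ + x⁵ − 38x⁴ + 82x³ − 45x² + 12x − 37) ÷ lead(D) = 6x⁶ ÷ −2x² = −3x⁴. Subtract (−3x⁴)·D = 6x⁶ − 15x⁵ + 18x⁴. Remainder: 16x⁵ − 56x⁴ + 82x³ − 45x² + 12x − 37.
Step 4: lead(16x⁵ − 56x⁴ + 82x³ − 45x² + 12x − 37) ÷ lead(D) = 16x⁵ ÷ −2x² = −8x³. Subtract (−8x³)·D = 16x⁵ − 40x⁴ + 48x³. Remainder: −16x⁴ + 34x³ − 45x² + 12x − 37.
Step 5: lead(−16x⁴ + 34x³ − 45x² + 12x − 37) ÷ lead(D) = −16x⁴ ÷ −2x² = 8x². Subtract (8x²)·D = −16x⁴ + 40x³ − 48x². Remainder: −6x³ + 3x² + 12x − 37.
Step 6: lead(−6x³ + 3x² + 12x − 37) ÷ lead(D) = −6x³ ÷ −2x² = 3x. Subtract (3x)·D = −6x³ + 15x² − 18x. Remainder: −12x² + 30x − 37.
Step 7: lead(−12x² + 30x − 37) ÷ lead(D) = −12x² ÷ −2x² = 6. Subtract (6)·D = −12x² + 30x − 36. Remainder: −1.

Q(x) = −5x⁶ − 5x⁵ − 3x⁴ − 8x³ + 8x² + 3x + 6; R(x) = −1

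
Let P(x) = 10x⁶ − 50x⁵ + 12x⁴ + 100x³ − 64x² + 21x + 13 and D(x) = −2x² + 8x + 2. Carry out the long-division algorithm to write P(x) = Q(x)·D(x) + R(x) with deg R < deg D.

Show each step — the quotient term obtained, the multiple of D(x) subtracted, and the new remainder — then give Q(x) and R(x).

Q(x) = −5x⁴ + 5x³ + 9x² − 9x + 5; R(x) = −x + 3

Step 1: lead(10x⁶ − 50x⁵ + 12x⁴ + 100x³ − 64x² + 21x + 13) ÷ lead(D) = 10x⁶ ÷ −2x² = −5x⁴. Subtract (−5x⁴)·D = 10x⁶ − 40x⁵ − 10x⁴. Remainder: −10x⁵ + 22x⁴ + 100x³ − 64x² + 21x + 13.
Step 2: lead(−10x⁵ + 22x⁴ + 100x³ − 64x² + 21x + 13) ÷ lead(D) = −10x⁵ ÷ −2x² = 5x³. Subtract (5x³)·D = −10x⁵ + 40x⁴ + 10x³. Remainder: −18x⁴ + 90x³ − 64x² + 21x + 13.
Step 3: lead(−18x⁴ + 90x³ − 64x² + 21x + 13) ÷ lead(D) = −18x⁴ ÷ −2x² = 9x². Subtract (9x²)·D = −18x⁴ + 72x³ + 18x². Remainder: 18x³ − 82x² + 21x + 13.
Step 4: lead(18x³ − 82x² + 21x + 13) ÷ lead(D) = 18x³ ÷ −2x² = −9x. Subtract (−9x)·D = 18x³ − 72x² − 18x. Remainder: −10x² + 39x + 13.
Step 5: lead(−10x² + 39x + 13) ÷ lead(D) = −10x² ÷ −2x² = 5. Subtract (5)·D = −10x² + 40x + 10. Remainder: −x + 3.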